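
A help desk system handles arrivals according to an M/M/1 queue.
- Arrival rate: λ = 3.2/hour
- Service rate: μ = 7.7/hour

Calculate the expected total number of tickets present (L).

ρ = λ/μ = 3.2/7.7 = 0.4156
For M/M/1: L = λ/(μ-λ)
L = 3.2/(7.7-3.2) = 3.2/4.50
L = 0.7111 tickets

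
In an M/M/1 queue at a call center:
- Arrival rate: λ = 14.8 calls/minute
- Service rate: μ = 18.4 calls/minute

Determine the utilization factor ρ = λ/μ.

Server utilization: ρ = λ/μ
ρ = 14.8/18.4 = 0.8043
The server is busy 80.43% of the time.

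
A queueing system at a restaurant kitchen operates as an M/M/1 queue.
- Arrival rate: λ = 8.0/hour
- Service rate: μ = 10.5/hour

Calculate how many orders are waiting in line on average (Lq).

ρ = λ/μ = 8.0/10.5 = 0.7619
For M/M/1: Lq = λ²/(μ(μ-λ))
Lq = 64.00/(10.5 × 2.50)
Lq = 2.4381 orders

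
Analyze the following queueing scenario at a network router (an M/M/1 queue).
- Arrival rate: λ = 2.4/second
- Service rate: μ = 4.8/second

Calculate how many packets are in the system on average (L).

ρ = λ/μ = 2.4/4.8 = 0.5000
For M/M/1: L = λ/(μ-λ)
L = 2.4/(4.8-2.4) = 2.4/2.40
L = 1.0000 packets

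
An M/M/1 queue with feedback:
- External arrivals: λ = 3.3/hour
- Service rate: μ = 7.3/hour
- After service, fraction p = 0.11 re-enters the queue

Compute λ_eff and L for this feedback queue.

Effective arrival rate: λ_eff = λ/(1-p) = 3.3/(1-0.11) = 3.3/0.89 = 3.7079
ρ = λ_eff/μ = 3.7079/7.3 = 0.50793
L = ρ/(1-ρ) = 0.50793/(1-0.50793) = 1.0322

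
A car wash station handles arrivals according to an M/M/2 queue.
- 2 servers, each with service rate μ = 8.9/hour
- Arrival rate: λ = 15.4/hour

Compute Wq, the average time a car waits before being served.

Traffic intensity: ρ = λ/(cμ) = 15.4/(2×8.9) = 0.8652
Since ρ = 0.8652 < 1, system is stable.
Offered load a = λ/μ = cρ = 15.4/8.9 = 1.7303
P₀ = [ Σₙ₌₀^1 aⁿ/n! + a^2/(2!(1-ρ)) ]⁻¹
Σ = a^0/0! + a^1/1! = 1.0000 + 1.7303 = 2.7303
a^2/(2!(1-ρ)) = 2.99407/(2 × 0.134831) = 11.1030
P₀ = 1/(2.7303 + 11.1030) = 0.07229
Lq = P₀·a^2·ρ / (2!(1-ρ)²) = 0.0722892 × 2.99407 × 0.865169 / (2 × 0.0181795) = 5.1502
Wq = Lq/λ = 5.1502/15.4 = 0.3344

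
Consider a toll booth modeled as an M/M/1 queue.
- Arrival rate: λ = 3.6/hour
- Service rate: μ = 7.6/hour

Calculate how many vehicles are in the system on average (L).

ρ = λ/μ = 3.6/7.6 = 0.4737
For M/M/1: L = λ/(μ-λ)
L = 3.6/(7.6-3.6) = 3.6/4.00
L = 0.9000 vehicles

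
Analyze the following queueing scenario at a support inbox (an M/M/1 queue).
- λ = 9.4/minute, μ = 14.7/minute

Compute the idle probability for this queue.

ρ = λ/μ = 9.4/14.7 = 0.6395
P(0) = 1 - ρ = 1 - 0.6395 = 0.3605
The server is idle 36.05% of the time.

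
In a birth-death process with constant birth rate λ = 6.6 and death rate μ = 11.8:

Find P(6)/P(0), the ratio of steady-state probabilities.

For constant rates: P(n)/P(0) = (λ/μ)^n
P(6)/P(0) = (6.6/11.8)^6 = 0.55932^6 = 0.03062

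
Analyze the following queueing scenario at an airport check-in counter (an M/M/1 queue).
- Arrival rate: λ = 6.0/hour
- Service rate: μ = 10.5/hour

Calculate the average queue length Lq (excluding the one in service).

ρ = λ/μ = 6.0/10.5 = 0.5714
For M/M/1: Lq = λ²/(μ(μ-λ))
Lq = 36.00/(10.5 × 4.50)
Lq = 0.7619 passengers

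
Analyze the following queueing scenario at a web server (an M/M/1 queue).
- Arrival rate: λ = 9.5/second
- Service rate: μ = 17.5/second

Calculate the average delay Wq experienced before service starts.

First, compute utilization: ρ = λ/μ = 9.5/17.5 = 0.5429
For M/M/1: Wq = λ/(μ(μ-λ))
Wq = 9.5/(17.5 × (17.5-9.5))
Wq = 9.5/(17.5 × 8.00)
Wq = 0.06786 seconds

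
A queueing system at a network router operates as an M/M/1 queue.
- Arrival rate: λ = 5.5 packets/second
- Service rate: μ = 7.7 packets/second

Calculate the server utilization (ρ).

Server utilization: ρ = λ/μ
ρ = 5.5/7.7 = 0.7143
The server is busy 71.43% of the time.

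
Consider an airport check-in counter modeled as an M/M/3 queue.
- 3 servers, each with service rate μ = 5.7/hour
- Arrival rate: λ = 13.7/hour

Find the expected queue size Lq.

Traffic intensity: ρ = λ/(cμ) = 13.7/(3×5.7) = 0.8012
Since ρ = 0.8012 < 1, system is stable.
Offered load a = λ/μ = cρ = 13.7/5.7 = 2.4035
P₀ = [ Σₙ₌₀^2 aⁿ/n! + a^3/(3!(1-ρ)) ]⁻¹
Σ = a^0/0! + a^1/1! + a^2/2! = 1.0000 + 2.4035 + 2.8884 = 6.2919
a^3/(3!(1-ρ)) = 13.8847/(6 × 0.19883) = 11.6387
P₀ = 1/(6.2919 + 11.6387) = 0.05577
Lq = P₀·a^3·ρ / (3!(1-ρ)²) = 0.055771 × 13.8847 × 0.80117 / (6 × 0.039534) = 2.6155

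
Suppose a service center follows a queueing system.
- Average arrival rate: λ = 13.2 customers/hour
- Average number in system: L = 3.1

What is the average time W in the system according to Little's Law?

Little's Law: L = λW, so W = L/λ
W = 3.1/13.2 = 0.2348 hours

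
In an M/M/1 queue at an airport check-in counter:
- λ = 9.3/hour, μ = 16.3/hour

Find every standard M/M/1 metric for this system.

Step 1: ρ = λ/μ = 9.3/16.3 = 0.5706
Step 2: L = λ/(μ-λ) = 9.3/7.00 = 1.3286
Step 3: Lq = λ²/(μ(μ-λ)) = 86.49/(16.3×7.00) = 0.7580
Step 4: W = 1/(μ-λ) = 1/7.00 = 0.14286
Step 5: Wq = λ/(μ(μ-λ)) = 9.3/(16.3×7.00) = 0.08151
Step 6: P(0) = 1-ρ = 0.4294
Verify: L = λW = 9.3×0.14286 = 1.3286 ✔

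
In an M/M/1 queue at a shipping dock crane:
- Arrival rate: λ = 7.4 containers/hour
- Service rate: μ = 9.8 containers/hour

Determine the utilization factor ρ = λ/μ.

Server utilization: ρ = λ/μ
ρ = 7.4/9.8 = 0.7551
The server is busy 75.51% of the time.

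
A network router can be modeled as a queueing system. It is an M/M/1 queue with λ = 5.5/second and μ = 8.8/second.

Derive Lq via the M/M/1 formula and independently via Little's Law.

Method 1 (direct): Lq = λ²/(μ(μ-λ)) = 30.25/(8.8 × 3.30) = 1.0417

Method 2 (Little's Law):
W = 1/(μ-λ) = 1/3.30 = 0.3030
Wq = W - 1/μ = 0.3030 - 0.1136 = 0.1894
Lq = λWq = 5.5 × 0.1894 = 1.0417 ✔ (matches Method 1)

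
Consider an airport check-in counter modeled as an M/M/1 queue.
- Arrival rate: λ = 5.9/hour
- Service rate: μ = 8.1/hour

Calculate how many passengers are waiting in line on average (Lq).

ρ = λ/μ = 5.9/8.1 = 0.7284
For M/M/1: Lq = λ²/(μ(μ-λ))
Lq = 34.81/(8.1 × 2.20)
Lq = 1.9534 passengers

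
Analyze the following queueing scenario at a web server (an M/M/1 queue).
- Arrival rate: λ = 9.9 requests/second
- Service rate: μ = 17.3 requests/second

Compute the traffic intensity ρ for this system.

Server utilization: ρ = λ/μ
ρ = 9.9/17.3 = 0.5723
The server is busy 57.23% of the time.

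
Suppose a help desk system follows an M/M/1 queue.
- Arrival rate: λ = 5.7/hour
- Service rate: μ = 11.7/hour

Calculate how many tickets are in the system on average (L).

ρ = λ/μ = 5.7/11.7 = 0.4872
For M/M/1: L = λ/(μ-λ)
L = 5.7/(11.7-5.7) = 5.7/6.00
L = 0.9500 tickets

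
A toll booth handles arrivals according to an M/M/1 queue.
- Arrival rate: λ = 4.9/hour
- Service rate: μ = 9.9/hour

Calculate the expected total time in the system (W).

First, compute utilization: ρ = λ/μ = 4.9/9.9 = 0.4949
For M/M/1: W = 1/(μ-λ)
W = 1/(9.9-4.9) = 1/5.00
W = 0.2000 hours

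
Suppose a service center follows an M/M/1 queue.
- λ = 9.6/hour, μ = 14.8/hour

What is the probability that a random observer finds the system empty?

ρ = λ/μ = 9.6/14.8 = 0.6486
P(0) = 1 - ρ = 1 - 0.6486 = 0.3514
The server is idle 35.14% of the time.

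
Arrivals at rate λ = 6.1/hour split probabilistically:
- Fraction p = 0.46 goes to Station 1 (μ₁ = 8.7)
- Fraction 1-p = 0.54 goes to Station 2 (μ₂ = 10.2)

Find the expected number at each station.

Effective rates: λ₁ = 6.1×0.46 = 2.806, λ₂ = 6.1×0.54 = 3.294
Station 1: ρ₁ = 2.806/8.7 = 0.32253, L₁ = ρ₁/(1-ρ₁) = 0.32253/(1-0.32253) = 0.4761
Station 2: ρ₂ = 3.294/10.2 = 0.32294, L₂ = ρ₂/(1-ρ₂) = 0.32294/(1-0.32294) = 0.4770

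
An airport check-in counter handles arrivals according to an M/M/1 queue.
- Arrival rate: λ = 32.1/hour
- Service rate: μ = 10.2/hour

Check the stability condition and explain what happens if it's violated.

Stability requires ρ = λ/(cμ) < 1
ρ = 32.1/(1 × 10.2) = 32.1/10.20 = 3.1471
Since 3.1471 ≥ 1, the system is UNSTABLE.
Queue grows without bound. Need μ > λ = 32.1.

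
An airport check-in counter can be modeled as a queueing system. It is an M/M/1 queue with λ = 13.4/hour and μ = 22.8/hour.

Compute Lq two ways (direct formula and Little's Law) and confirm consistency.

Method 1 (direct): Lq = λ²/(μ(μ-λ)) = 179.56/(22.8 × 9.40) = 0.8378

Method 2 (Little's Law):
W = 1/(μ-λ) = 1/9.40 = 0.10638
Wq = W - 1/μ = 0.10638 - 0.043860 = 0.06252
Lq = λWq = 13.4 × 0.06252 = 0.8378 ✔ (matches Method 1)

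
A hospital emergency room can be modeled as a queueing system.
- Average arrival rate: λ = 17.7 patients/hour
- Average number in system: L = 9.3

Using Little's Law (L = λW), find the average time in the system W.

Little's Law: L = λW, so W = L/λ
W = 9.3/17.7 = 0.5254 hours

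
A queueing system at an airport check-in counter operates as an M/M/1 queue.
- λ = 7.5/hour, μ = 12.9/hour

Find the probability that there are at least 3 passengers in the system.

ρ = λ/μ = 7.5/12.9 = 0.5814
P(N ≥ n) = ρⁿ
P(N ≥ 3) = 0.5814^3
P(N ≥ 3) = 0.1965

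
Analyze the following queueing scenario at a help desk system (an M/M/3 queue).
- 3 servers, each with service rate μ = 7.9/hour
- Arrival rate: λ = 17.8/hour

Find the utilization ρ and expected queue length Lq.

Traffic intensity: ρ = λ/(cμ) = 17.8/(3×7.9) = 0.7511
Since ρ = 0.7511 < 1, system is stable.
Offered load a = λ/μ = cρ = 17.8/7.9 = 2.2532
P₀ = [ Σₙ₌₀^2 aⁿ/n! + a^3/(3!(1-ρ)) ]⁻¹
Σ = a^0/0! + a^1/1! + a^2/2! = 1.00000 + 2.25316 + 2.53838 = 5.7915
a^3/(3!(1-ρ)) = 11.43875/(6 × 0.2489451) = 7.6581
P₀ = 1/(5.7915 + 7.6581) = 0.07435
Lq = P₀·a^3·ρ / (3!(1-ρ)²) = 0.074351 × 11.4388 × 0.75105 / (6 × 0.061974) = 1.7178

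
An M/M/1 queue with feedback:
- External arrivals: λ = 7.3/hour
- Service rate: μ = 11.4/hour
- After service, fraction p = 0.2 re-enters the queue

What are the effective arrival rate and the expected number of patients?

Effective arrival rate: λ_eff = λ/(1-p) = 7.3/(1-0.2) = 7.3/0.80 = 9.1250
ρ = λ_eff/μ = 9.1250/11.4 = 0.80044
L = ρ/(1-ρ) = 0.80044/(1-0.80044) = 4.0110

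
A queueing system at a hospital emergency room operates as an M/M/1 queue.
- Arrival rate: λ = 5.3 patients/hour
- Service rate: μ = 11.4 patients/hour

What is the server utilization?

Server utilization: ρ = λ/μ
ρ = 5.3/11.4 = 0.4649
The server is busy 46.49% of the time.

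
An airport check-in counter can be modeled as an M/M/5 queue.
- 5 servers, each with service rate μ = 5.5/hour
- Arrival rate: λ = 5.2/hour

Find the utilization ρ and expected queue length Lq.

Traffic intensity: ρ = λ/(cμ) = 5.2/(5×5.5) = 0.1891
Since ρ = 0.1891 < 1, system is stable.
Offered load a = λ/μ = cρ = 5.2/5.5 = 0.9455
P₀ = [ Σₙ₌₀^4 aⁿ/n! + a^5/(5!(1-ρ)) ]⁻¹
Σ = a^0/0! + a^1/1! + a^2/2! + a^3/3! + a^4/4! = 1.0000 + 0.94545 + 0.44694 + 0.14085 + 0.033293 = 2.5665
a^5/(5!(1-ρ)) = 0.7554/(120 × 0.8109) = 0.007763
P₀ = 1/(2.5665 + 0.007763) = 0.3885
Lq = P₀·a^5·ρ / (5!(1-ρ)²) = 0.38845 × 0.75545 × 0.18909 / (120 × 0.65757) = 0.0007032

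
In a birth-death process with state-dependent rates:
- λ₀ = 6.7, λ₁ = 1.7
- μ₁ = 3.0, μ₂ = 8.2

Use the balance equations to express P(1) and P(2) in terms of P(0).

Balance equations:
State 0: λ₀P₀ = μ₁P₁ → P₁ = (λ₀/μ₁)P₀ = (6.7/3.0)P₀ = 2.2333P₀
State 1: P₂ = (λ₀λ₁)/(μ₁μ₂)P₀ = (6.7×1.7)/(3.0×8.2)P₀ = 0.4630P₀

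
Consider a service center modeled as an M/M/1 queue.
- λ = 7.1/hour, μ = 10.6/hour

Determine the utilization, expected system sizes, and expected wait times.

Step 1: ρ = λ/μ = 7.1/10.6 = 0.6698
Step 2: L = λ/(μ-λ) = 7.1/3.50 = 2.0286
Step 3: Lq = λ²/(μ(μ-λ)) = 50.41/(10.6×3.50) = 1.3588
Step 4: W = 1/(μ-λ) = 1/3.50 = 0.285714
Step 5: Wq = λ/(μ(μ-λ)) = 7.1/(10.6×3.50) = 0.1914
Step 6: P(0) = 1-ρ = 0.3302
Verify: L = λW = 7.1×0.285714 = 2.0286 ✔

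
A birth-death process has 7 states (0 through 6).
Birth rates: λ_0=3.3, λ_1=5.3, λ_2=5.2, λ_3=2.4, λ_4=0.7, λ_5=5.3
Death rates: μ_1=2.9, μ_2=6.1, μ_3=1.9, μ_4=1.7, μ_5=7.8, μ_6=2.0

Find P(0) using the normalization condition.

Ratios P(n)/P(0) = (λ₀···λₙ₋₁)/(μ₁···μₙ):
P(1)/P(0) = (3.3)/(2.9) = 1.1379
P(2)/P(0) = (3.3×5.3)/(2.9×6.1) = 0.9887
P(3)/P(0) = (3.3×5.3×5.2)/(2.9×6.1×1.9) = 2.7059
P(4)/P(0) = (3.3×5.3×5.2×2.4)/(2.9×6.1×1.9×1.7) = 3.8201
P(5)/P(0) = (3.3×5.3×5.2×2.4×0.7)/(2.9×6.1×1.9×1.7×7.8) = 0.3428
P(6)/P(0) = (3.3×5.3×5.2×2.4×0.7×5.3)/(2.9×6.1×1.9×1.7×7.8×2.0) = 0.9085

Normalization: ∑ P(n) = 1
P(0) × (1.0000 + 1.1379 + 0.9887 + 2.7059 + 3.8201 + 0.3428 + 0.9085) = 1
P(0) × 10.9039 = 1
P(0) = 1/10.9039 = 0.09171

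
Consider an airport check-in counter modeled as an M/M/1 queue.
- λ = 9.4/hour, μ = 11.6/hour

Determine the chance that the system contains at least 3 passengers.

ρ = λ/μ = 9.4/11.6 = 0.81034
P(N ≥ n) = ρⁿ
P(N ≥ 3) = 0.81034^3
P(N ≥ 3) = 0.5321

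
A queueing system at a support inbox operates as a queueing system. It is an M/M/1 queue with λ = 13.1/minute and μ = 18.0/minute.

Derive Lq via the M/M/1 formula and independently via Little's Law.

Method 1 (direct): Lq = λ²/(μ(μ-λ)) = 171.61/(18.0 × 4.90) = 1.9457

Method 2 (Little's Law):
W = 1/(μ-λ) = 1/4.90 = 0.204082
Wq = W - 1/μ = 0.204082 - 0.0555556 = 0.14853
Lq = λWq = 13.1 × 0.14853 = 1.9457 ✔ (matches Method 1)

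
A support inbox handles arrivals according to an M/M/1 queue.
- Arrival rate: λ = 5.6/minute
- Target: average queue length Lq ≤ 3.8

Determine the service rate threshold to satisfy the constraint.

For M/M/1: Lq = λ²/(μ(μ-λ))
Need Lq ≤ 3.8, i.e. μ(μ-λ) ≥ λ²/3.8
μ² - 5.6μ - 31.36/3.8 ≥ 0  →  μ² - 5.6μ - 8.25263 ≥ 0
Quadratic formula (positive root): μ = [λ + √(λ² + 4×8.25263)]/2
Discriminant: 31.36 + 4×8.25263 = 64.3705, √64.3705 = 8.02312
μ ≥ (5.6 + 8.02312)/2 = 6.8116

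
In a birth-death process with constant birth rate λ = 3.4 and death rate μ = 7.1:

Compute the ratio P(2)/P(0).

For constant rates: P(n)/P(0) = (λ/μ)^n
P(2)/P(0) = (3.4/7.1)^2 = 0.4789^2 = 0.2293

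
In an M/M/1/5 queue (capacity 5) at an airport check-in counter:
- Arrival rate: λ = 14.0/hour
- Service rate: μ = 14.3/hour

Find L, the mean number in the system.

ρ = λ/μ = 14.0/14.3 = 0.97902
P₀ = (1-ρ)/(1-ρ^(K+1)) = (1-0.97902)/(1-0.97902^6) = 0.02098/0.1195 = 0.1756
P_K = P₀×ρ^K = 0.17562 × 0.97902^5 = 0.17562 × 0.89941 = 0.1580
L = ρ[1 - (K+1)ρ^K + Kρ^(K+1)] / [(1-ρ)(1-ρ^(K+1))]
L = 0.97902 × (1 - 6×0.8994102 + 5×0.8805406) / ((1 - 0.97902) × (1 - 0.8805406)) = 2.4382 passengers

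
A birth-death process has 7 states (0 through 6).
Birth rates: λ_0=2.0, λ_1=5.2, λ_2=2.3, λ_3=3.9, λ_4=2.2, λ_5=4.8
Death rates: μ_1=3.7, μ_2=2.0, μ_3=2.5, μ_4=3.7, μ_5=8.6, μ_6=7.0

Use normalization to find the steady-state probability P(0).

Ratios P(n)/P(0) = (λ₀···λₙ₋₁)/(μ₁···μₙ):
P(1)/P(0) = (2.0)/(3.7) = 0.5405
P(2)/P(0) = (2.0×5.2)/(3.7×2.0) = 1.4054
P(3)/P(0) = (2.0×5.2×2.3)/(3.7×2.0×2.5) = 1.2930
P(4)/P(0) = (2.0×5.2×2.3×3.9)/(3.7×2.0×2.5×3.7) = 1.3629
P(5)/P(0) = (2.0×5.2×2.3×3.9×2.2)/(3.7×2.0×2.5×3.7×8.6) = 0.3486
P(6)/P(0) = (2.0×5.2×2.3×3.9×2.2×4.8)/(3.7×2.0×2.5×3.7×8.6×7.0) = 0.2391

Normalization: ∑ P(n) = 1
P(0) × (1.0000 + 0.5405 + 1.4054 + 1.2930 + 1.3629 + 0.3486 + 0.2391) = 1
P(0) × 6.1895 = 1
P(0) = 1/6.1895 = 0.1616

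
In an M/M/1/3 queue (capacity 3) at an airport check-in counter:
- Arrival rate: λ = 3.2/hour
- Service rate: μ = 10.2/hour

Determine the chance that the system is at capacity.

ρ = λ/μ = 3.2/10.2 = 0.31373
P₀ = (1-ρ)/(1-ρ^(K+1)) = (1-0.31373)/(1-0.31373^4) = 0.6863/0.9903 = 0.6930
P_K = P₀×ρ^K = 0.6930 × 0.31373^3 = 0.6930 × 0.03088 = 0.02140
Blocking probability = 2.14%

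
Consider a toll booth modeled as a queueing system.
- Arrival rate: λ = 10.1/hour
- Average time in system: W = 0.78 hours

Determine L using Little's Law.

Little's Law: L = λW
L = 10.1 × 0.78 = 7.8780 vehicles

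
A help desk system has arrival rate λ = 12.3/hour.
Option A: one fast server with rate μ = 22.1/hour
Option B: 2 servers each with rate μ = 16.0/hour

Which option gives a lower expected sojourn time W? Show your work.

Option A: single server μ = 22.1 (M/M/1)
  ρ_A = 12.3/22.1 = 0.5566
  W_A = 1/(μ-λ) = 1/(22.1-12.3) = 1/9.80 = 0.1020

Option B: 2 servers μ = 16.0 (M/M/2)
  ρ_B = λ/(cμ) = 12.3/(2×16.0) = 0.3844
  Offered load a = λ/μ = cρ = 12.3/16.0 = 0.7688
  P₀ = [ Σₙ₌₀^1 aⁿ/n! + a^2/(2!(1-ρ)) ]⁻¹
  Σ = a^0/0! + a^1/1! = 1.0000 + 0.7688 = 1.7688
  a^2/(2!(1-ρ)) = 0.5910/(2 × 0.6156) = 0.4800
  P₀ = 1/(1.7688 + 0.4800) = 0.4447
  Lq = P₀·a^2·ρ / (2!(1-ρ)²) = 0.4447 × 0.5910 × 0.3844 / (2 × 0.3790) = 0.1333
  Wq_B = Lq/λ = 0.13327/12.3 = 0.01083
  W_B = Wq_B + 1/μ = 0.01083 + 0.06250 = 0.07333

Since W_B = 0.07333 < W_A = 0.1020, Option B (multiple servers) has the shorter time in system.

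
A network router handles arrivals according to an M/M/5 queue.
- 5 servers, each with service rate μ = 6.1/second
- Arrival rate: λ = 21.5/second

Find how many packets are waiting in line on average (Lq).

Traffic intensity: ρ = λ/(cμ) = 21.5/(5×6.1) = 0.7049
Since ρ = 0.7049 < 1, system is stable.
Offered load a = λ/μ = cρ = 21.5/6.1 = 3.5246
P₀ = [ Σₙ₌₀^4 aⁿ/n! + a^5/(5!(1-ρ)) ]⁻¹
Σ = a^0/0! + a^1/1! + a^2/2! + a^3/3! + a^4/4! = 1.000000 + 3.524590 + 6.211368 + 7.297509 + 6.430182 = 24.4636
a^5/(5!(1-ρ)) = 543.9301/(120 × 0.295082) = 15.3610
P₀ = 1/(24.4636 + 15.3610) = 0.02511
Lq = P₀·a^5·ρ / (5!(1-ρ)²) = 0.02511 × 543.9301 × 0.7049 / (120 × 0.08707) = 0.9214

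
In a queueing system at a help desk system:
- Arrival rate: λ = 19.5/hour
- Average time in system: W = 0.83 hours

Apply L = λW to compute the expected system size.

Little's Law: L = λW
L = 19.5 × 0.83 = 16.1850 tickets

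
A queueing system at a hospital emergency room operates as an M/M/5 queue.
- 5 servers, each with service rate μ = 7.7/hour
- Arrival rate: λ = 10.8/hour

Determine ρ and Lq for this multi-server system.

Traffic intensity: ρ = λ/(cμ) = 10.8/(5×7.7) = 0.2805
Since ρ = 0.2805 < 1, system is stable.
Offered load a = λ/μ = cρ = 10.8/7.7 = 1.4026
P₀ = [ Σₙ₌₀^4 aⁿ/n! + a^5/(5!(1-ρ)) ]⁻¹
Σ = a^0/0! + a^1/1! + a^2/2! + a^3/3! + a^4/4! = 1.0000 + 1.4026 + 0.9836 + 0.4599 + 0.1613 = 4.0074
a^5/(5!(1-ρ)) = 5.4283/(120 × 0.7195) = 0.06287
P₀ = 1/(4.0074 + 0.06287) = 0.2457
Lq = P₀·a^5·ρ / (5!(1-ρ)²) = 0.24569 × 5.4283 × 0.28052 / (120 × 0.51765) = 0.006023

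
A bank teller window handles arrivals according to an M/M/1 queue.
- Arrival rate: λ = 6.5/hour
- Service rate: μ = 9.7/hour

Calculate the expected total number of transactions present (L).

ρ = λ/μ = 6.5/9.7 = 0.6701
For M/M/1: L = λ/(μ-λ)
L = 6.5/(9.7-6.5) = 6.5/3.20
L = 2.0313 transactions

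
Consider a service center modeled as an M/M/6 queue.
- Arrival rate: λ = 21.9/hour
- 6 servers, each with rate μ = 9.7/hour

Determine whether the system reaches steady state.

Stability requires ρ = λ/(cμ) < 1
ρ = 21.9/(6 × 9.7) = 21.9/58.20 = 0.3763
Since 0.3763 < 1, the system is STABLE.
The servers are busy 37.63% of the time.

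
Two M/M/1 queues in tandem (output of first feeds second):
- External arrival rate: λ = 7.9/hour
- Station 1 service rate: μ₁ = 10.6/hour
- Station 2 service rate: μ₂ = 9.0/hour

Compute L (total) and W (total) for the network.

By Jackson's theorem, each station behaves as independent M/M/1.
Station 1: ρ₁ = 7.9/10.6 = 0.7453, L₁ = ρ₁/(1-ρ₁) = λ/(μ₁-λ) = 7.9/2.70 = 2.9259
Station 2: ρ₂ = 7.9/9.0 = 0.8778, L₂ = ρ₂/(1-ρ₂) = λ/(μ₂-λ) = 7.9/1.10 = 7.1818
Total: L = L₁ + L₂ = 2.9259 + 7.1818 = 10.1077
W = L/λ = 10.1077/7.9 = 1.2795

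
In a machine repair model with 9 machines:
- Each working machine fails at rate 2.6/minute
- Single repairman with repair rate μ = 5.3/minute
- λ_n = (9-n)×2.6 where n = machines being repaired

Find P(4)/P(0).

P(4)/P(0) = ∏_{i=0}^{4-1} λ_i/μ_{i+1}
= (9-0)×2.6/5.3 × (9-1)×2.6/5.3 × (9-2)×2.6/5.3 × (9-3)×2.6/5.3
= 175.1345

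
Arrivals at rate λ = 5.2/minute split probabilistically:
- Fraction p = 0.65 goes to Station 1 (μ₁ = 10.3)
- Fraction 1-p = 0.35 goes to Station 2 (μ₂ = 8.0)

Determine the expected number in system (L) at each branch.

Effective rates: λ₁ = 5.2×0.65 = 3.38, λ₂ = 5.2×0.35 = 1.82
Station 1: ρ₁ = 3.38/10.3 = 0.32816, L₁ = ρ₁/(1-ρ₁) = 0.32816/(1-0.32816) = 0.4884
Station 2: ρ₂ = 1.82/8.0 = 0.2275, L₂ = ρ₂/(1-ρ₂) = 0.2275/(1-0.2275) = 0.2945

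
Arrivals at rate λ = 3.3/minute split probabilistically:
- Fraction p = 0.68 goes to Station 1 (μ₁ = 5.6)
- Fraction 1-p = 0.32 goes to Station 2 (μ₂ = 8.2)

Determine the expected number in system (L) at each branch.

Effective rates: λ₁ = 3.3×0.68 = 2.244, λ₂ = 3.3×0.32 = 1.056
Station 1: ρ₁ = 2.244/5.6 = 0.400714, L₁ = ρ₁/(1-ρ₁) = 0.400714/(1-0.400714) = 0.6687
Station 2: ρ₂ = 1.056/8.2 = 0.1288, L₂ = ρ₂/(1-ρ₂) = 0.1288/(1-0.1288) = 0.1478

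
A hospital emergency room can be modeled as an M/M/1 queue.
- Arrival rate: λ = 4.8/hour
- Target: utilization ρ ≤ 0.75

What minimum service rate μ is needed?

ρ = λ/μ, so μ = λ/ρ
μ ≥ 4.8/0.75 = 6.4000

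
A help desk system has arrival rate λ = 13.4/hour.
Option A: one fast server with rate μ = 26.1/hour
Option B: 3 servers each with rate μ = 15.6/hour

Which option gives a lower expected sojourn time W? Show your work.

Option A: single server μ = 26.1 (M/M/1)
  ρ_A = 13.4/26.1 = 0.5134
  W_A = 1/(μ-λ) = 1/(26.1-13.4) = 1/12.70 = 0.07874

Option B: 3 servers μ = 15.6 (M/M/3)
  ρ_B = λ/(cμ) = 13.4/(3×15.6) = 0.2863
  Offered load a = λ/μ = cρ = 13.4/15.6 = 0.8590
  P₀ = [ Σₙ₌₀^2 aⁿ/n! + a^3/(3!(1-ρ)) ]⁻¹
  Σ = a^0/0! + a^1/1! + a^2/2! = 1.0000 + 0.8590 + 0.3689 = 2.2279
  a^3/(3!(1-ρ)) = 0.6338/(6 × 0.7137) = 0.1480
  P₀ = 1/(2.2279 + 0.1480) = 0.4209
  Lq = P₀·a^3·ρ / (3!(1-ρ)²) = 0.4209 × 0.6338 × 0.2863 / (6 × 0.5093) = 0.02499
  Wq_B = Lq/λ = 0.02499/13.4 = 0.001865
  W_B = Wq_B + 1/μ = 0.001865 + 0.06410 = 0.06597

Since W_B = 0.06597 < W_A = 0.07874, Option B (multiple servers) has the shorter time in system.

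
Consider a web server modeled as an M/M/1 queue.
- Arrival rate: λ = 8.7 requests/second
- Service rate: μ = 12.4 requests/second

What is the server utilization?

Server utilization: ρ = λ/μ
ρ = 8.7/12.4 = 0.7016
The server is busy 70.16% of the time.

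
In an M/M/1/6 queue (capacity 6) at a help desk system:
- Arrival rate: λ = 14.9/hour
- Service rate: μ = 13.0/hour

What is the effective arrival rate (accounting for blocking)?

ρ = λ/μ = 14.9/13.0 = 1.14615
P₀ = (1-ρ)/(1-ρ^(K+1)) = (1-1.14615)/(1-1.14615^7) = -0.14615/-1.5983 = 0.09144
P_K = P₀×ρ^K = 0.09144 × 1.14615^6 = 0.09144 × 2.2670 = 0.2073
λ_eff = λ(1-P_K) = 14.9 × (1 - 0.207296) = 14.9 × 0.792704 = 11.8113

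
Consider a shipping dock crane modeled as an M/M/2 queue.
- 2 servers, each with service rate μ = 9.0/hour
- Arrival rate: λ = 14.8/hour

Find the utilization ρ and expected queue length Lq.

Traffic intensity: ρ = λ/(cμ) = 14.8/(2×9.0) = 0.8222
Since ρ = 0.8222 < 1, system is stable.
Offered load a = λ/μ = cρ = 14.8/9.0 = 1.6444
P₀ = [ Σₙ₌₀^1 aⁿ/n! + a^2/(2!(1-ρ)) ]⁻¹
Σ = a^0/0! + a^1/1! = 1.0000 + 1.6444 = 2.6444
a^2/(2!(1-ρ)) = 2.70420/(2 × 0.177778) = 7.6056
P₀ = 1/(2.6444 + 7.6056) = 0.09756
Lq = P₀·a^2·ρ / (2!(1-ρ)²) = 0.097561 × 2.7042 × 0.82222 / (2 × 0.031605) = 3.4318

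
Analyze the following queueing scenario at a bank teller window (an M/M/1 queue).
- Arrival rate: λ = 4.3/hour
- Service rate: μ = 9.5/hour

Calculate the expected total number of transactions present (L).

ρ = λ/μ = 4.3/9.5 = 0.4526
For M/M/1: L = λ/(μ-λ)
L = 4.3/(9.5-4.3) = 4.3/5.20
L = 0.8269 transactions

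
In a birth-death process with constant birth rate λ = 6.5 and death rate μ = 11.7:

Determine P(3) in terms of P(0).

For constant rates: P(n)/P(0) = (λ/μ)^n
P(3)/P(0) = (6.5/11.7)^3 = 0.5556^3 = 0.1715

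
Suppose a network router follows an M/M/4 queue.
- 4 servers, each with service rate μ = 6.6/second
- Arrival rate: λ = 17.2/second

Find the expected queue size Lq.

Traffic intensity: ρ = λ/(cμ) = 17.2/(4×6.6) = 0.6515
Since ρ = 0.6515 < 1, system is stable.
Offered load a = λ/μ = cρ = 17.2/6.6 = 2.6061
P₀ = [ Σₙ₌₀^3 aⁿ/n! + a^4/(4!(1-ρ)) ]⁻¹
Σ = a^0/0! + a^1/1! + a^2/2! + a^3/3! = 1.00000 + 2.60606 + 3.39578 + 2.94987 = 9.9517
a^4/(4!(1-ρ)) = 46.1252/(24 × 0.34848) = 5.5150
P₀ = 1/(9.9517 + 5.5150) = 0.06466
Lq = P₀·a^4·ρ / (4!(1-ρ)²) = 0.064655 × 46.1252 × 0.65152 / (24 × 0.12144) = 0.6666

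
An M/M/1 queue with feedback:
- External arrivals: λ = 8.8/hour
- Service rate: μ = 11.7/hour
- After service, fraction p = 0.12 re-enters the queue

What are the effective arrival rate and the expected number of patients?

Effective arrival rate: λ_eff = λ/(1-p) = 8.8/(1-0.12) = 8.8/0.88 = 10.0000
ρ = λ_eff/μ = 10.0000/11.7 = 0.854701
L = ρ/(1-ρ) = 0.854701/(1-0.854701) = 5.8824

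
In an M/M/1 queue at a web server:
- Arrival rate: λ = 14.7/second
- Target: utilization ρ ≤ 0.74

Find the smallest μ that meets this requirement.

ρ = λ/μ, so μ = λ/ρ
μ ≥ 14.7/0.74 = 19.8649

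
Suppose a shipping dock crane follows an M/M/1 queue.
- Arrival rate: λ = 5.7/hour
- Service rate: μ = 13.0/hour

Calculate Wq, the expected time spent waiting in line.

First, compute utilization: ρ = λ/μ = 5.7/13.0 = 0.4385
For M/M/1: Wq = λ/(μ(μ-λ))
Wq = 5.7/(13.0 × (13.0-5.7))
Wq = 5.7/(13.0 × 7.30)
Wq = 0.06006 hours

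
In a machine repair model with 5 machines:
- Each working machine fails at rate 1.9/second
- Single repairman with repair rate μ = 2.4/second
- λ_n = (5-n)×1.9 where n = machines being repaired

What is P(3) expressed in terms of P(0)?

P(3)/P(0) = ∏_{i=0}^{3-1} λ_i/μ_{i+1}
= (5-0)×1.9/2.4 × (5-1)×1.9/2.4 × (5-2)×1.9/2.4
= 29.7700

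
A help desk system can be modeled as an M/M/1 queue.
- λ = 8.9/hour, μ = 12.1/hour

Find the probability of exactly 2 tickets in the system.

ρ = λ/μ = 8.9/12.1 = 0.7355
P(n) = (1-ρ)ρⁿ
P(2) = (1-0.7355) × 0.7355^2
P(2) = 0.2645 × 0.5410
P(2) = 0.1431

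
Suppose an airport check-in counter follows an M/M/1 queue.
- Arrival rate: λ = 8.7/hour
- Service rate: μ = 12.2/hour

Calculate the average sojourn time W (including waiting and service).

First, compute utilization: ρ = λ/μ = 8.7/12.2 = 0.7131
For M/M/1: W = 1/(μ-λ)
W = 1/(12.2-8.7) = 1/3.50
W = 0.2857 hours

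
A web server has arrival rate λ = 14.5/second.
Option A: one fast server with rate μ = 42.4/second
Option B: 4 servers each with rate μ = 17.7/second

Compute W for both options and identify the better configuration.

Option A: single server μ = 42.4 (M/M/1)
  ρ_A = 14.5/42.4 = 0.3420
  W_A = 1/(μ-λ) = 1/(42.4-14.5) = 1/27.90 = 0.03584

Option B: 4 servers μ = 17.7 (M/M/4)
  ρ_B = λ/(cμ) = 14.5/(4×17.7) = 0.2048
  Offered load a = λ/μ = cρ = 14.5/17.7 = 0.8192
  P₀ = [ Σₙ₌₀^3 aⁿ/n! + a^4/(4!(1-ρ)) ]⁻¹
  Σ = a^0/0! + a^1/1! + a^2/2! + a^3/3! = 1.0000 + 0.8192 + 0.3356 + 0.09163 = 2.2464
  a^4/(4!(1-ρ)) = 0.4504/(24 × 0.7952) = 0.02360
  P₀ = 1/(2.2464 + 0.02360) = 0.4405
  Lq = P₀·a^4·ρ / (4!(1-ρ)²) = 0.44053 × 0.45038 × 0.20480 / (24 × 0.63234) = 0.002677
  Wq_B = Lq/λ = 0.0026775/14.5 = 0.0001847
  W_B = Wq_B + 1/μ = 0.0001847 + 0.05650 = 0.05668

Since W_A = 0.03584 < W_B = 0.05668, Option A (single fast server) has the shorter time in system.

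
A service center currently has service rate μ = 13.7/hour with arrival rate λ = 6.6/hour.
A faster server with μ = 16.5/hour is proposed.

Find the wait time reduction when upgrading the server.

System 1: ρ₁ = 6.6/13.7 = 0.4818, W₁ = 1/(13.7-6.6) = 0.140845
System 2: ρ₂ = 6.6/16.5 = 0.4000, W₂ = 1/(16.5-6.6) = 0.101010
Improvement: (W₁-W₂)/W₁ = (0.140845-0.101010)/0.140845 = 28.28%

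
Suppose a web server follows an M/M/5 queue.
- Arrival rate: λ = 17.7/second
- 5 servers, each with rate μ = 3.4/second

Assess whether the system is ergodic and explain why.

Stability requires ρ = λ/(cμ) < 1
ρ = 17.7/(5 × 3.4) = 17.7/17.00 = 1.0412
Since 1.0412 ≥ 1, the system is UNSTABLE.
Need c > λ/μ = 17.7/3.4 = 5.21.
Minimum servers needed: c = 6.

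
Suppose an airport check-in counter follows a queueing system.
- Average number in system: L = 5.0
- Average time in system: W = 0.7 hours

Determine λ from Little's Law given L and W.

Little's Law: L = λW, so λ = L/W
λ = 5.0/0.7 = 7.1429 passengers/hour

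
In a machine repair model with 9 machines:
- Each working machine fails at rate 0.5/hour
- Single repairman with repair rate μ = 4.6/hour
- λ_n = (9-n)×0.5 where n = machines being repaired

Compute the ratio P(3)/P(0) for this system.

P(3)/P(0) = ∏_{i=0}^{3-1} λ_i/μ_{i+1}
= (9-0)×0.5/4.6 × (9-1)×0.5/4.6 × (9-2)×0.5/4.6
= 0.6472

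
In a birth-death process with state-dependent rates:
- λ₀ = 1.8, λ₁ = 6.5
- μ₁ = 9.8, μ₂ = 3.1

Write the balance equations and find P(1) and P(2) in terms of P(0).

Balance equations:
State 0: λ₀P₀ = μ₁P₁ → P₁ = (λ₀/μ₁)P₀ = (1.8/9.8)P₀ = 0.1837P₀
State 1: P₂ = (λ₀λ₁)/(μ₁μ₂)P₀ = (1.8×6.5)/(9.8×3.1)P₀ = 0.3851P₀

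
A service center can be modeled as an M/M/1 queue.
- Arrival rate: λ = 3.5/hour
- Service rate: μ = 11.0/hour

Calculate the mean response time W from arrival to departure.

First, compute utilization: ρ = λ/μ = 3.5/11.0 = 0.3182
For M/M/1: W = 1/(μ-λ)
W = 1/(11.0-3.5) = 1/7.50
W = 0.1333 hours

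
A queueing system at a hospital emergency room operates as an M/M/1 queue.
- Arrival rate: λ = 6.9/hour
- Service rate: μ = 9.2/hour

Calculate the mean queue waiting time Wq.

First, compute utilization: ρ = λ/μ = 6.9/9.2 = 0.7500
For M/M/1: Wq = λ/(μ(μ-λ))
Wq = 6.9/(9.2 × (9.2-6.9))
Wq = 6.9/(9.2 × 2.30)
Wq = 0.3261 hours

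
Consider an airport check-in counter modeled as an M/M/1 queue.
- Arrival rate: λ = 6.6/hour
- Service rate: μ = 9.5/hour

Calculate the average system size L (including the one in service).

ρ = λ/μ = 6.6/9.5 = 0.6947
For M/M/1: L = λ/(μ-λ)
L = 6.6/(9.5-6.6) = 6.6/2.90
L = 2.2759 passengers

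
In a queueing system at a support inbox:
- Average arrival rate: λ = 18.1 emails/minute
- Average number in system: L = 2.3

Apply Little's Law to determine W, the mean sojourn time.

Little's Law: L = λW, so W = L/λ
W = 2.3/18.1 = 0.1271 minutes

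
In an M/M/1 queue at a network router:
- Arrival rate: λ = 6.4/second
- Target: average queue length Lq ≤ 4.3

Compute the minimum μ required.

For M/M/1: Lq = λ²/(μ(μ-λ))
Need Lq ≤ 4.3, i.e. μ(μ-λ) ≥ λ²/4.3
μ² - 6.4μ - 40.96/4.3 ≥ 0  →  μ² - 6.4μ - 9.5255814 ≥ 0
Quadratic formula (positive root): μ = [λ + √(λ² + 4×9.5255814)]/2
Discriminant: 40.96 + 4×9.5255814 = 79.062326, √79.062326 = 8.8916998
μ ≥ (6.4 + 8.8916998)/2 = 7.6458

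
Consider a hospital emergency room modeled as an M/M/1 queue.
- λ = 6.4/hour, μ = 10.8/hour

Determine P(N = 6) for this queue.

ρ = λ/μ = 6.4/10.8 = 0.5926
P(n) = (1-ρ)ρⁿ
P(6) = (1-0.5926) × 0.5926^6
P(6) = 0.4074 × 0.04331
P(6) = 0.01764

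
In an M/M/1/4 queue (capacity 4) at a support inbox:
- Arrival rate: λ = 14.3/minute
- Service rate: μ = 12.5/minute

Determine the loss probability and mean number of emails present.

ρ = λ/μ = 14.3/12.5 = 1.1440
P₀ = (1-ρ)/(1-ρ^(K+1)) = (1-1.1440)/(1-1.1440^5) = -0.1440/-0.9594 = 0.1501
P_K = P₀×ρ^K = 0.1501 × 1.1440^4 = 0.1501 × 1.7128 = 0.2571
Blocking probability P_4 = 0.2571 (25.71%)
L = ρ[1 - (K+1)ρ^K + Kρ^(K+1)] / [(1-ρ)(1-ρ^(K+1))]
L = 1.1440 × (1 - 5×1.712790 + 4×1.959432) / ((1 - 1.1440) × (1 - 1.959432)) = 2.2670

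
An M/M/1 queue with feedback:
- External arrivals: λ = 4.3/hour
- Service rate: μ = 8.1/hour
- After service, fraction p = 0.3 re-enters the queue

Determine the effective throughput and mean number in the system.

Effective arrival rate: λ_eff = λ/(1-p) = 4.3/(1-0.3) = 4.3/0.70 = 6.1429
ρ = λ_eff/μ = 6.1429/8.1 = 0.75838
L = ρ/(1-ρ) = 0.75838/(1-0.75838) = 3.1387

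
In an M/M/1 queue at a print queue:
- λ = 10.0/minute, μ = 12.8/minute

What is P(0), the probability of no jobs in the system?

ρ = λ/μ = 10.0/12.8 = 0.7812
P(0) = 1 - ρ = 1 - 0.7812 = 0.2188
The server is idle 21.88% of the time.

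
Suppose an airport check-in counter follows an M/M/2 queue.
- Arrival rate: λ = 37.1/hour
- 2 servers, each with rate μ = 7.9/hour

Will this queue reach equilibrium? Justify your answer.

Stability requires ρ = λ/(cμ) < 1
ρ = 37.1/(2 × 7.9) = 37.1/15.80 = 2.3481
Since 2.3481 ≥ 1, the system is UNSTABLE.
Need c > λ/μ = 37.1/7.9 = 4.70.
Minimum servers needed: c = 5.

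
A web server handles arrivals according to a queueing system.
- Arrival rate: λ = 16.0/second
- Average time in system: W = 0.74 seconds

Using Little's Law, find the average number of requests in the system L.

Little's Law: L = λW
L = 16.0 × 0.74 = 11.8400 requests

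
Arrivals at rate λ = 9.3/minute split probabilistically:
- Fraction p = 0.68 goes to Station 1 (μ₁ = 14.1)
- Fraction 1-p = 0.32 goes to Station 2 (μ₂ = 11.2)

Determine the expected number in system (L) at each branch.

Effective rates: λ₁ = 9.3×0.68 = 6.324, λ₂ = 9.3×0.32 = 2.976
Station 1: ρ₁ = 6.324/14.1 = 0.44851, L₁ = ρ₁/(1-ρ₁) = 0.44851/(1-0.44851) = 0.8133
Station 2: ρ₂ = 2.976/11.2 = 0.26571, L₂ = ρ₂/(1-ρ₂) = 0.26571/(1-0.26571) = 0.3619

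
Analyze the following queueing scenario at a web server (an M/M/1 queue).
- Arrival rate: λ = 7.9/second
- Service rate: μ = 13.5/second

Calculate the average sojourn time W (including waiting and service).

First, compute utilization: ρ = λ/μ = 7.9/13.5 = 0.5852
For M/M/1: W = 1/(μ-λ)
W = 1/(13.5-7.9) = 1/5.60
W = 0.1786 seconds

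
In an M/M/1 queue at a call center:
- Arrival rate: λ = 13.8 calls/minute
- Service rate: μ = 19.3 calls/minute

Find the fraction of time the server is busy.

Server utilization: ρ = λ/μ
ρ = 13.8/19.3 = 0.7150
The server is busy 71.50% of the time.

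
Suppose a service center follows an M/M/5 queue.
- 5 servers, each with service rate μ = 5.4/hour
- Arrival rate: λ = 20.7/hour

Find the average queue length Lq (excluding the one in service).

Traffic intensity: ρ = λ/(cμ) = 20.7/(5×5.4) = 0.7667
Since ρ = 0.7667 < 1, system is stable.
Offered load a = λ/μ = cρ = 20.7/5.4 = 3.8333
P₀ = [ Σₙ₌₀^4 aⁿ/n! + a^5/(5!(1-ρ)) ]⁻¹
Σ = a^0/0! + a^1/1! + a^2/2! + a^3/3! + a^4/4! = 1.00000 + 3.83333 + 7.34722 + 9.38812 + 8.99695 = 30.5656
a^5/(5!(1-ρ)) = 827.7190/(120 × 0.233333) = 29.5614
P₀ = 1/(30.5656 + 29.5614) = 0.01663
Lq = P₀·a^5·ρ / (5!(1-ρ)²) = 0.016631 × 827.7190 × 0.76667 / (120 × 0.054444) = 1.6154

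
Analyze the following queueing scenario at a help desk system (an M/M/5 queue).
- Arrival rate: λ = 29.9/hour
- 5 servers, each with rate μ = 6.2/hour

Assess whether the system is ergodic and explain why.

Stability requires ρ = λ/(cμ) < 1
ρ = 29.9/(5 × 6.2) = 29.9/31.00 = 0.9645
Since 0.9645 < 1, the system is STABLE.
The servers are busy 96.45% of the time.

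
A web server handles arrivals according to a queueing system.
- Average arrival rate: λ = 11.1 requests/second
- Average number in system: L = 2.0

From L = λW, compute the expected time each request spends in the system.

Little's Law: L = λW, so W = L/λ
W = 2.0/11.1 = 0.1802 seconds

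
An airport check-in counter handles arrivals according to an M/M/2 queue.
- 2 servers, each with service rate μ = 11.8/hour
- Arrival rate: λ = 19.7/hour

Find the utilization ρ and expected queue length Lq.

Traffic intensity: ρ = λ/(cμ) = 19.7/(2×11.8) = 0.8347
Since ρ = 0.8347 < 1, system is stable.
Offered load a = λ/μ = cρ = 19.7/11.8 = 1.6695
P₀ = [ Σₙ₌₀^1 aⁿ/n! + a^2/(2!(1-ρ)) ]⁻¹
Σ = a^0/0! + a^1/1! = 1.0000 + 1.6695 = 2.6695
a^2/(2!(1-ρ)) = 2.78720/(2 × 0.165254) = 8.4331
P₀ = 1/(2.6695 + 8.4331) = 0.09007
Lq = P₀·a^2·ρ / (2!(1-ρ)²) = 0.090069 × 2.7872 × 0.83475 / (2 × 0.027309) = 3.8368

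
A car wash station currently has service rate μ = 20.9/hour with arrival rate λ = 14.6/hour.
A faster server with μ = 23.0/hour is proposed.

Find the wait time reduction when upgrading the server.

System 1: ρ₁ = 14.6/20.9 = 0.6986, W₁ = 1/(20.9-14.6) = 0.15873
System 2: ρ₂ = 14.6/23.0 = 0.6348, W₂ = 1/(23.0-14.6) = 0.11905
Improvement: (W₁-W₂)/W₁ = (0.15873-0.11905)/0.15873 = 25.00%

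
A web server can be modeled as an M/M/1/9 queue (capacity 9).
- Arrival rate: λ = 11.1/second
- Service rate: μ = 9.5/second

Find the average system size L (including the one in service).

ρ = λ/μ = 11.1/9.5 = 1.16842
P₀ = (1-ρ)/(1-ρ^(K+1)) = (1-1.16842)/(1-1.16842^10) = -0.1684/-3.7423 = 0.04500
P_K = P₀×ρ^K = 0.045004 × 1.16842^9 = 0.045004 × 4.0587 = 0.1827
L = ρ[1 - (K+1)ρ^K + Kρ^(K+1)] / [(1-ρ)(1-ρ^(K+1))]
L = 1.16842 × (1 - 10×4.05874 + 9×4.74231) / ((1 - 1.16842) × (1 - 4.74231)) = 5.7346 requests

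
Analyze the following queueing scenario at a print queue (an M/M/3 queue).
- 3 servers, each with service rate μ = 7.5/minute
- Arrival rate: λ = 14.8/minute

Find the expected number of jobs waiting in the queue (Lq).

Traffic intensity: ρ = λ/(cμ) = 14.8/(3×7.5) = 0.6578
Since ρ = 0.6578 < 1, system is stable.
Offered load a = λ/μ = cρ = 14.8/7.5 = 1.9733
P₀ = [ Σₙ₌₀^2 aⁿ/n! + a^3/(3!(1-ρ)) ]⁻¹
Σ = a^0/0! + a^1/1! + a^2/2! = 1.00000 + 1.97333 + 1.94702 = 4.9204
a^3/(3!(1-ρ)) = 7.6842/(6 × 0.34222) = 3.7423
P₀ = 1/(4.9204 + 3.7423) = 0.1154
Lq = P₀·a^3·ρ / (3!(1-ρ)²) = 0.11544 × 7.6842 × 0.65778 / (6 × 0.11712) = 0.8303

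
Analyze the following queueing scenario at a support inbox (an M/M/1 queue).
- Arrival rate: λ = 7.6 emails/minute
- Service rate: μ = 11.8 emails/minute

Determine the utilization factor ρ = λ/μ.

Server utilization: ρ = λ/μ
ρ = 7.6/11.8 = 0.6441
The server is busy 64.41% of the time.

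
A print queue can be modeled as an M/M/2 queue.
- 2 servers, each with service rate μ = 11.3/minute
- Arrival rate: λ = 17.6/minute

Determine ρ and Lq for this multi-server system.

Traffic intensity: ρ = λ/(cμ) = 17.6/(2×11.3) = 0.7788
Since ρ = 0.7788 < 1, system is stable.
Offered load a = λ/μ = cρ = 17.6/11.3 = 1.5575
P₀ = [ Σₙ₌₀^1 aⁿ/n! + a^2/(2!(1-ρ)) ]⁻¹
Σ = a^0/0! + a^1/1! = 1.0000 + 1.5575 = 2.5575
a^2/(2!(1-ρ)) = 2.4259/(2 × 0.22124) = 5.4825
P₀ = 1/(2.5575 + 5.4825) = 0.1244
Lq = P₀·a^2·ρ / (2!(1-ρ)²) = 0.12438 × 2.4259 × 0.77876 / (2 × 0.048947) = 2.4003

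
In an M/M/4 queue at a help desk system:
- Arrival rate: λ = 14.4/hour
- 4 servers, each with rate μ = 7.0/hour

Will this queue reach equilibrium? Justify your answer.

Stability requires ρ = λ/(cμ) < 1
ρ = 14.4/(4 × 7.0) = 14.4/28.00 = 0.5143
Since 0.5143 < 1, the system is STABLE.
The servers are busy 51.43% of the time.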